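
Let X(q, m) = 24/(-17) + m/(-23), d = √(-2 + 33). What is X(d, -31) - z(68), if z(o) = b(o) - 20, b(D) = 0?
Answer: 7795/391 ≈ 19.936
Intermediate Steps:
d = √31 ≈ 5.5678
z(o) = -20 (z(o) = 0 - 20 = -20)
X(q, m) = -24/17 - m/23 (X(q, m) = 24*(-1/17) + m*(-1/23) = -24/17 - m/23)
X(d, -31) - z(68) = (-24/17 - 1/23*(-31)) - 1*(-20) = (-24/17 + 31/23) + 20 = -25/391 + 20 = 7795/391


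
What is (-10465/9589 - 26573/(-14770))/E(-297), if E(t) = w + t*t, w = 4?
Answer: 100240447/12493565729890 ≈ 8.0234e-6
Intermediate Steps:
E(t) = 4 + t² (E(t) = 4 + t*t = 4 + t²)
(-10465/9589 - 26573/(-14770))/E(-297) = (-10465/9589 - 26573/(-14770))/(4 + (-297)²) = (-10465*1/9589 - 26573*(-1/14770))/(4 + 88209) = (-10465/9589 + 26573/14770)/88213 = (100240447/141629530)*(1/88213) = 100240447/12493565729890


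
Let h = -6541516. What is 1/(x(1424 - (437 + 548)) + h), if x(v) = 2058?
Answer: -1/6539458 ≈ -1.5292e-7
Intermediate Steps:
1/(x(1424 - (437 + 548)) + h) = 1/(2058 - 6541516) = 1/(-6539458) = -1/6539458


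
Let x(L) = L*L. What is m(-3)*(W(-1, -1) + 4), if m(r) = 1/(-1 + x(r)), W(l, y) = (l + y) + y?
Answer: ⅛ ≈ 0.12500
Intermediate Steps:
x(L) = L²
W(l, y) = l + 2*y
m(r) = 1/(-1 + r²)
m(-3)*(W(-1, -1) + 4) = ((-1 + 2*(-1)) + 4)/(-1 + (-3)²) = ((-1 - 2) + 4)/(-1 + 9) = (-3 + 4)/8 = (⅛)*1 = ⅛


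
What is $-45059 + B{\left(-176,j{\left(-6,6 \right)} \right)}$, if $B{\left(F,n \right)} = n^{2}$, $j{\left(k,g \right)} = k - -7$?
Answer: $-45058$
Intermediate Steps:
$j{\left(k,g \right)} = 7 + k$ ($j{\left(k,g \right)} = k + 7 = 7 + k$)
$-45059 + B{\left(-176,j{\left(-6,6 \right)} \right)} = -45059 + \left(7 - 6\right)^{2} = -45059 + 1^{2} = -45059 + 1 = -45058$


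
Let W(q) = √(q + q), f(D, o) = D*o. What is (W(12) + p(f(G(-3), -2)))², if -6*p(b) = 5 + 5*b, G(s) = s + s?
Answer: 5089/36 - 130*√6/3 ≈ 35.217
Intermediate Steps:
G(s) = 2*s
W(q) = √2*√q (W(q) = √(2*q) = √2*√q)
p(b) = -⅚ - 5*b/6 (p(b) = -(5 + 5*b)/6 = -⅚ - 5*b/6)
(W(12) + p(f(G(-3), -2)))² = (√2*√12 + (-⅚ - 5*2*(-3)*(-2)/6))² = (√2*(2*√3) + (-⅚ - (-5)*(-2)))² = (2*√6 + (-⅚ - ⅚*12))² = (2*√6 + (-⅚ - 10))² = (2*√6 - 65/6)² = (-65/6 + 2*√6)²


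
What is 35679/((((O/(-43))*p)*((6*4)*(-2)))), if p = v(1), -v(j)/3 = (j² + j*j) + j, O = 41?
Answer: -511399/5904 ≈ -86.619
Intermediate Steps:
v(j) = -6*j² - 3*j (v(j) = -3*((j² + j*j) + j) = -3*((j² + j²) + j) = -3*(2*j² + j) = -3*(j + 2*j²) = -6*j² - 3*j)
p = -9 (p = -3*1*(1 + 2*1) = -3*1*(1 + 2) = -3*1*3 = -9)
35679/((((O/(-43))*p)*((6*4)*(-2)))) = 35679/((((41/(-43))*(-9))*((6*4)*(-2)))) = 35679/((((41*(-1/43))*(-9))*(24*(-2)))) = 35679/((-41/43*(-9)*(-48))) = 35679/(((369/43)*(-48))) = 35679/(-17712/43) = 35679*(-43/17712) = -511399/5904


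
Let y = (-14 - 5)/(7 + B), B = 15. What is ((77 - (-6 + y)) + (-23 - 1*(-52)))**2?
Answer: 6165289/484 ≈ 12738.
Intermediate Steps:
y = -19/22 (y = (-14 - 5)/(7 + 15) = -19/22 ≈ -0.86364)
((77 - (-6 + y)) + (-23 - 1*(-52)))**2 = ((77 - (-6 - 19/22)) + (-23 - 1*(-52)))**2 = ((77 - 1*(-151/22)) + (-23 + 52))**2 = ((77 + 151/22) + 29)**2 = (1845/22 + 29)**2 = (2483/22)**2 = 6165289/484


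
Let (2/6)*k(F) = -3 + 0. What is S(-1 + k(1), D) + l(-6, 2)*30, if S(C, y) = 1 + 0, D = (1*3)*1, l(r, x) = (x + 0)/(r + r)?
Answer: -4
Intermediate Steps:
k(F) = -9 (k(F) = 3*(-3 + 0) = 3*(-3) = -9)
l(r, x) = x/(2*r) (l(r, x) = x/((2*r)) = x*(1/(2*r)) = x/(2*r))
D = 3 (D = 3*1 = 3)
S(C, y) = 1
S(-1 + k(1), D) + l(-6, 2)*30 = 1 + ((½)*2/(-6))*30 = 1 + ((½)*2*(-⅙))*30 = 1 - ⅙*30 = 1 - 5 = -4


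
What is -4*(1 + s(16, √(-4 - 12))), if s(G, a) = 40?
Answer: -164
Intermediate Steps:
-4*(1 + s(16, √(-4 - 12))) = -4*(1 + 40) = -4*41 = -164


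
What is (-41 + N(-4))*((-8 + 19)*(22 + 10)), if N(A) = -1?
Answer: -14784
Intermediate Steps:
(-41 + N(-4))*((-8 + 19)*(22 + 10)) = (-41 - 1)*((-8 + 19)*(22 + 10)) = -462*32 = -42*352 = -14784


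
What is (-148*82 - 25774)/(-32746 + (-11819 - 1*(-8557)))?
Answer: 18955/18004 ≈ 1.0528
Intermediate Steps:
(-148*82 - 25774)/(-32746 + (-11819 - 1*(-8557))) = (-12136 - 25774)/(-32746 + (-11819 + 8557)) = -37910/(-32746 - 3262) = -37910/(-36008) = -37910*(-1/36008) = 18955/18004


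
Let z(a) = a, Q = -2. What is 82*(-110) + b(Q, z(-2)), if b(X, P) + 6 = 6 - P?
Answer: -9018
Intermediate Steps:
b(X, P) = -P (b(X, P) = -6 + (6 - P) = -P)
82*(-110) + b(Q, z(-2)) = 82*(-110) - 1*(-2) = -9020 + 2 = -9018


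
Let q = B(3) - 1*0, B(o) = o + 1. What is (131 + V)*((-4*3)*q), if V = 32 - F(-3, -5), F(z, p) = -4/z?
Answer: -7760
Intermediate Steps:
V = 92/3 (V = 32 - (-4)/(-3) = 32 - (-4)*(-1)/3 = 32 - 1*4/3 = 32 - 4/3 = 92/3 ≈ 30.667)
B(o) = 1 + o
q = 4 (q = (1 + 3) - 1*0 = 4 + 0 = 4)
(131 + V)*((-4*3)*q) = (131 + 92/3)*(-4*3*4) = 485*(-12*4)/3 = (485/3)*(-48) = -7760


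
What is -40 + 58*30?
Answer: 1700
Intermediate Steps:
-40 + 58*30 = -40 + 1740 = 1700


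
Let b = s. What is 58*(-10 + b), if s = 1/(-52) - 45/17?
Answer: -324713/442 ≈ -734.64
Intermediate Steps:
s = -2357/884 (s = 1*(-1/52) - 45*1/17 = -1/52 - 45/17 = -2357/884 ≈ -2.6663)
b = -2357/884 ≈ -2.6663
58*(-10 + b) = 58*(-10 - 2357/884) = 58*(-11197/884) = -324713/442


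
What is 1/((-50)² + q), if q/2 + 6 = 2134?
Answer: 1/6756 ≈ 0.00014802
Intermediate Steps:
q = 4256 (q = -12 + 2*2134 = -12 + 4268 = 4256)
1/((-50)² + q) = 1/((-50)² + 4256) = 1/(2500 + 4256) = 1/6756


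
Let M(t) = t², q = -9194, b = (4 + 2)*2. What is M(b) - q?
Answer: 9338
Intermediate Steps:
b = 12 (b = 6*2 = 12)
M(b) - q = 12² - 1*(-9194) = 144 + 9194 = 9338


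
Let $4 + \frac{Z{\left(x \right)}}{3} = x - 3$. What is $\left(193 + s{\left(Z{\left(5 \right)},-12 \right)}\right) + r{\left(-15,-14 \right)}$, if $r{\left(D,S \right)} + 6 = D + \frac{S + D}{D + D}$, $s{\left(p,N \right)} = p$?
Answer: $\frac{5009}{30} \approx 166.97$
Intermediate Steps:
$Z{\left(x \right)} = -21 + 3 x$ ($Z{\left(x \right)} = -12 + 3 \left(x - 3\right) = -12 + 3 \left(-3 + x\right) = -12 + \left(-9 + 3 x\right) = -21 + 3 x$)
$r{\left(D,S \right)} = -6 + D + \frac{D + S}{2 D}$ ($r{\left(D,S \right)} = -6 + \left(D + \frac{S + D}{D + D}\right) = -6 + \left(D + \frac{D + S}{2 D}\right) = -6 + D + \frac{D + S}{2 D}$)
$\left(193 + s{\left(Z{\left(5 \right)},-12 \right)}\right) + r{\left(-15,-14 \right)} = \left(193 + \left(-21 + 3 \cdot 5\right)\right) - \left(\frac{41}{2} - \frac{7}{15}\right) = \left(193 + \left(-21 + 15\right)\right) - \left(\frac{41}{2} - \frac{7}{15}\right) = \left(193 - 6\right) - \frac{601}{30} = 187 - \frac{601}{30} = \frac{5009}{30}$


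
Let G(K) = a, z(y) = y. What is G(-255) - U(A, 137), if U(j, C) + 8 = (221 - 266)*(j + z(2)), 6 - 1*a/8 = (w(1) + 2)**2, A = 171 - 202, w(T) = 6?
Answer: -1761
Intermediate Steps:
A = -31
a = -464 (a = 48 - 8*(6 + 2)**2 = 48 - 8*8**2 = 48 - 8*64 = 48 - 512 = -464)
G(K) = -464
U(j, C) = -98 - 45*j (U(j, C) = -8 + (221 - 266)*(j + 2) = -8 - 45*(2 + j) = -8 + (-90 - 45*j) = -98 - 45*j)
G(-255) - U(A, 137) = -464 - (-98 - 45*(-31)) = -464 - (-98 + 1395) = -464 - 1*1297 = -464 - 1297 = -1761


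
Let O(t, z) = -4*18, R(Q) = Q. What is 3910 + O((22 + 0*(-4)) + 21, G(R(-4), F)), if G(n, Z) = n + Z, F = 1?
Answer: 3838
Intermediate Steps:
G(n, Z) = Z + n
O(t, z) = -72
3910 + O((22 + 0*(-4)) + 21, G(R(-4), F)) = 3910 - 72 = 3838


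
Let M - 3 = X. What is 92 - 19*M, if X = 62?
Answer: -1143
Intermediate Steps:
M = 65 (M = 3 + 62 = 65)
92 - 19*M = 92 - 19*65 = 92 - 1235 = -1143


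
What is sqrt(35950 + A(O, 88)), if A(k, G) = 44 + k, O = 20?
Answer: sqrt(36014) ≈ 189.77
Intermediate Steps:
sqrt(35950 + A(O, 88)) = sqrt(35950 + (44 + 20)) = sqrt(35950 + 64) = sqrt(36014)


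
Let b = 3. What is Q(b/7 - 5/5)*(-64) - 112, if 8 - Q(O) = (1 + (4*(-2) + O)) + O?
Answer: -8016/7 ≈ -1145.1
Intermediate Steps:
Q(O) = 15 - 2*O (Q(O) = 8 - ((1 + (4*(-2) + O)) + O) = 8 - ((1 + (-8 + O)) + O) = 8 - ((-7 + O) + O) = 8 - (-7 + 2*O) = 8 + (7 - 2*O) = 15 - 2*O)
Q(b/7 - 5/5)*(-64) - 112 = (15 - 2*(3/7 - 5/5))*(-64) - 112 = (15 - 2*(3*(⅐) - 5*⅕))*(-64) - 112 = (15 - 2*(3/7 - 1))*(-64) - 112 = (15 - 2*(-4/7))*(-64) - 112 = (15 + 8/7)*(-64) - 112 = (113/7)*(-64) - 112 = -7232/7 - 112 = -8016/7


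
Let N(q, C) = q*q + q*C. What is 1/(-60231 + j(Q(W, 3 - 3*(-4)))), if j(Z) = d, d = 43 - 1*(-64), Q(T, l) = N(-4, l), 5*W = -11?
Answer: -1/60124 ≈ -1.6632e-5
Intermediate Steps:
W = -11/5 (W = (1/5)*(-11) = -11/5 ≈ -2.2000)
N(q, C) = q**2 + C*q
Q(T, l) = 16 - 4*l (Q(T, l) = -4*(l - 4) = -4*(-4 + l) = 16 - 4*l)
d = 107 (d = 43 + 64 = 107)
j(Z) = 107
1/(-60231 + j(Q(W, 3 - 3*(-4)))) = 1/(-60231 + 107) = 1/(-60124) = -1/60124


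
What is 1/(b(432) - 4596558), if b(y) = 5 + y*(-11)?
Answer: -1/4601305 ≈ -2.1733e-7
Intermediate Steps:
b(y) = 5 - 11*y
1/(b(432) - 4596558) = 1/((5 - 11*432) - 4596558) = 1/((5 - 4752) - 4596558) = 1/(-4747 - 4596558) = 1/(-4601305) = -1/4601305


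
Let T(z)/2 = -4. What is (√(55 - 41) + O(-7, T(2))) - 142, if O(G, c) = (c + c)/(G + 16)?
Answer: -1294/9 + √14 ≈ -140.04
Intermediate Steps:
T(z) = -8 (T(z) = 2*(-4) = -8)
O(G, c) = 2*c/(16 + G) (O(G, c) = (2*c)/(16 + G) = 2*c/(16 + G))
(√(55 - 41) + O(-7, T(2))) - 142 = (√(55 - 41) + 2*(-8)/(16 - 7)) - 142 = (√14 + 2*(-8)/9) - 142 = (√14 + 2*(-8)*(⅑)) - 142 = (√14 - 16/9) - 142 = (-16/9 + √14) - 142 = -1294/9 + √14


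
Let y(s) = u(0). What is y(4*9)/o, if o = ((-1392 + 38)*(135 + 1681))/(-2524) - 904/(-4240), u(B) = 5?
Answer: 1672150/325870783 ≈ 0.0051313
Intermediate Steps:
o = 325870783/334430 (o = -1354*1816*(-1/2524) - 904*(-1/4240) = -2458864*(-1/2524) + 113/530 = 614716/631 + 113/530 = 325870783/334430 ≈ 974.41)
y(s) = 5
y(4*9)/o = 5/(325870783/334430) = 5*(334430/325870783) = 1672150/325870783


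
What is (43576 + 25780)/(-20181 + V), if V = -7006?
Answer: -69356/27187 ≈ -2.5511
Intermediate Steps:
(43576 + 25780)/(-20181 + V) = (43576 + 25780)/(-20181 - 7006) = 69356/(-27187) = 69356*(-1/27187) = -69356/27187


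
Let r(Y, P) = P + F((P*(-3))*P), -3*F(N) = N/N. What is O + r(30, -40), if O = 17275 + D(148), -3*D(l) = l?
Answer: 51556/3 ≈ 17185.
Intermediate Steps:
D(l) = -l/3
F(N) = -1/3 (F(N) = -N/(3*N) = -1/3*1 = -1/3)
r(Y, P) = -1/3 + P (r(Y, P) = P - 1/3 = -1/3 + P)
O = 51677/3 (O = 17275 - 1/3*148 = 17275 - 148/3 = 51677/3 ≈ 17226.)
O + r(30, -40) = 51677/3 + (-1/3 - 40) = 51677/3 - 121/3 = 51556/3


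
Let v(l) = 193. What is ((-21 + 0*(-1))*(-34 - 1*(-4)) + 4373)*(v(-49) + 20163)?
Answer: 101841068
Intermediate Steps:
((-21 + 0*(-1))*(-34 - 1*(-4)) + 4373)*(v(-49) + 20163) = ((-21 + 0*(-1))*(-34 - 1*(-4)) + 4373)*(193 + 20163) = ((-21 + 0)*(-34 + 4) + 4373)*20356 = (-21*(-30) + 4373)*20356 = (630 + 4373)*20356 = 5003*20356 = 101841068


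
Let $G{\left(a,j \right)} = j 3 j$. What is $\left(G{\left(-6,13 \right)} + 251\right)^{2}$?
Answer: $574564$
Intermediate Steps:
$G{\left(a,j \right)} = 3 j^{2}$ ($G{\left(a,j \right)} = 3 j j = 3 j^{2}$)
$\left(G{\left(-6,13 \right)} + 251\right)^{2} = \left(3 \cdot 13^{2} + 251\right)^{2} = \left(3 \cdot 169 + 251\right)^{2} = \left(507 + 251\right)^{2} = 758^{2} = 574564$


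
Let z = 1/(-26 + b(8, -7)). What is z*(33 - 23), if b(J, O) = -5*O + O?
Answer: 5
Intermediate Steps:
b(J, O) = -4*O
z = ½ (z = 1/(-26 - 4*(-7)) = 1/(-26 + 28) = 1/2 = ½ ≈ 0.50000)
z*(33 - 23) = (33 - 23)/2 = (½)*10 = 5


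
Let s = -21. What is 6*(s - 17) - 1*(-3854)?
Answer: 3626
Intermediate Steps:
6*(s - 17) - 1*(-3854) = 6*(-21 - 17) - 1*(-3854) = 6*(-38) + 3854 = -228 + 3854 = 3626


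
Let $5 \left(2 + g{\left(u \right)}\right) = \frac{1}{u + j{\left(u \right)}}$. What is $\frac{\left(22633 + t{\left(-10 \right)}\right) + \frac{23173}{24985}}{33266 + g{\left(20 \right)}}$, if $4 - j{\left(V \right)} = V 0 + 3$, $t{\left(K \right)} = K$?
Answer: $\frac{11870435388}{17453126837} \approx 0.68013$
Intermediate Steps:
$j{\left(V \right)} = 1$ ($j{\left(V \right)} = 4 - \left(V 0 + 3\right) = 4 - \left(0 + 3\right) = 4 - 3 = 1$)
$g{\left(u \right)} = -2 + \frac{1}{5 \left(1 + u\right)}$ ($g{\left(u \right)} = -2 + \frac{1}{5 \left(u + 1\right)} = -2 + \frac{1}{5 \left(1 + u\right)}$)
$\frac{\left(22633 + t{\left(-10 \right)}\right) + \frac{23173}{24985}}{33266 + g{\left(20 \right)}} = \frac{\left(22633 - 10\right) + \frac{23173}{24985}}{33266 + \frac{-9 - 200}{5 \left(1 + 20\right)}} = \frac{22623 + 23173 \cdot \frac{1}{24985}}{33266 + \frac{-9 - 200}{5 \cdot 21}} = \frac{22623 + \frac{23173}{24985}}{33266 + \frac{1}{5} \cdot \frac{1}{21} \left(-209\right)} = \frac{565258828}{24985 \left(33266 - \frac{209}{105}\right)} = \frac{565258828}{24985 \cdot \frac{3492721}{105}} = \frac{565258828}{24985} \cdot \frac{105}{3492721} = \frac{11870435388}{17453126837}$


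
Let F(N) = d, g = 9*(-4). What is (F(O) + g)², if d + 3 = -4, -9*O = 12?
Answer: 1849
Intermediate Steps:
O = -4/3 (O = -⅑*12 = -4/3 ≈ -1.3333)
d = -7 (d = -3 - 4 = -7)
g = -36
F(N) = -7
(F(O) + g)² = (-7 - 36)² = (-43)² = 1849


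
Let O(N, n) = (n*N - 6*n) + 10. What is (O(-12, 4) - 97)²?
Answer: 25281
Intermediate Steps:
O(N, n) = 10 - 6*n + N*n (O(N, n) = (N*n - 6*n) + 10 = (-6*n + N*n) + 10 = 10 - 6*n + N*n)
(O(-12, 4) - 97)² = ((10 - 6*4 - 12*4) - 97)² = ((10 - 24 - 48) - 97)² = (-62 - 97)² = (-159)² = 25281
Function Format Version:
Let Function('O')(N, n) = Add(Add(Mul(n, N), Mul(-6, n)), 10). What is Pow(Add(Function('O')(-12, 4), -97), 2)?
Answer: 25281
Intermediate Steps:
Function('O')(N, n) = Add(10, Mul(-6, n), Mul(N, n)) (Function('O')(N, n) = Add(Add(Mul(N, n), Mul(-6, n)), 10) = Add(Add(Mul(-6, n), Mul(N, n)), 10) = Add(10, Mul(-6, n), Mul(N, n)))
Pow(Add(Function('O')(-12, 4), -97), 2) = Pow(Add(Add(10, Mul(-6, 4), Mul(-12, 4)), -97), 2) = Pow(Add(Add(10, -24, -48), -97), 2) = Pow(Add(-62, -97), 2) = Pow(-159, 2) = 25281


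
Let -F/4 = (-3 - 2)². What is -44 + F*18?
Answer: -1844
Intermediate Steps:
F = -100 (F = -4*(-3 - 2)² = -4*(-5)² = -4*25 = -100)
-44 + F*18 = -44 - 100*18 = -44 - 1800 = -1844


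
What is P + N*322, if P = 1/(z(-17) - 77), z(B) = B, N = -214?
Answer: -6477353/94 ≈ -68908.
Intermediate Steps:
P = -1/94 (P = 1/(-17 - 77) = 1/(-94) = -1/94 ≈ -0.010638)
P + N*322 = -1/94 - 214*322 = -1/94 - 68908 = -6477353/94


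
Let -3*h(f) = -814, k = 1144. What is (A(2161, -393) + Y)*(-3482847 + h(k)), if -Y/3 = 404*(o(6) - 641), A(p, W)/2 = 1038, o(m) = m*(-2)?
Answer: -2763465582408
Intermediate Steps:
o(m) = -2*m
A(p, W) = 2076 (A(p, W) = 2*1038 = 2076)
Y = 791436 (Y = -1212*(-2*6 - 641) = -1212*(-12 - 641) = -1212*(-653) = -3*(-263812) = 791436)
h(f) = 814/3 (h(f) = -1/3*(-814) = 814/3)
(A(2161, -393) + Y)*(-3482847 + h(k)) = (2076 + 791436)*(-3482847 + 814/3) = 793512*(-10447727/3) = -2763465582408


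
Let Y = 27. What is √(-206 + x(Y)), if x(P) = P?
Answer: I*√179 ≈ 13.379*I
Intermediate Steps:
√(-206 + x(Y)) = √(-206 + 27) = √(-179) = I*√179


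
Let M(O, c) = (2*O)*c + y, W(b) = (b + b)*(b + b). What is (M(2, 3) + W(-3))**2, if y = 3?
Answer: 2601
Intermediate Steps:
W(b) = 4*b**2 (W(b) = (2*b)*(2*b) = 4*b**2)
M(O, c) = 3 + 2*O*c (M(O, c) = (2*O)*c + 3 = 2*O*c + 3 = 3 + 2*O*c)
(M(2, 3) + W(-3))**2 = ((3 + 2*2*3) + 4*(-3)**2)**2 = ((3 + 12) + 4*9)**2 = (15 + 36)**2 = 51**2 = 2601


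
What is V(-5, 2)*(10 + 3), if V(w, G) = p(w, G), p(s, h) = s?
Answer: -65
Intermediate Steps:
V(w, G) = w
V(-5, 2)*(10 + 3) = -5*(10 + 3) = -5*13 = -65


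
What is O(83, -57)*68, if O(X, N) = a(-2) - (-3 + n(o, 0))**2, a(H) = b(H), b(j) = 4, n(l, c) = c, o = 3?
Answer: -340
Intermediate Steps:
a(H) = 4
O(X, N) = -5 (O(X, N) = 4 - (-3 + 0)**2 = 4 - 1*(-3)**2 = 4 - 1*9 = 4 - 9 = -5)
O(83, -57)*68 = -5*68 = -340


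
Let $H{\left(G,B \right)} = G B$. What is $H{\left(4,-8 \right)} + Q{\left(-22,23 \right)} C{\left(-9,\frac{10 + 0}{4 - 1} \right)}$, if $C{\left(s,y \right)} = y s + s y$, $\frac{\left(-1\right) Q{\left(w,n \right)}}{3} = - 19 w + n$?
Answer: $79348$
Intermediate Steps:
$Q{\left(w,n \right)} = - 3 n + 57 w$ ($Q{\left(w,n \right)} = - 3 \left(- 19 w + n\right) = - 3 \left(n - 19 w\right) = - 3 n + 57 w$)
$C{\left(s,y \right)} = 2 s y$ ($C{\left(s,y \right)} = s y + s y = 2 s y$)
$H{\left(G,B \right)} = B G$
$H{\left(4,-8 \right)} + Q{\left(-22,23 \right)} C{\left(-9,\frac{10 + 0}{4 - 1} \right)} = \left(-8\right) 4 + \left(\left(-3\right) 23 + 57 \left(-22\right)\right) 2 \left(-9\right) \frac{10 + 0}{4 - 1} = -32 + \left(-69 - 1254\right) 2 \left(-9\right) \frac{10}{3} = -32 - 1323 \cdot 2 \left(-9\right) 10 \cdot \frac{1}{3} = -32 - 1323 \cdot 2 \left(-9\right) \frac{10}{3} = -32 - -79380 = -32 + 79380 = 79348$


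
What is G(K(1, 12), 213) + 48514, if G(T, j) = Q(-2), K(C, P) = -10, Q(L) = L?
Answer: 48512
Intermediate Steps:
G(T, j) = -2
G(K(1, 12), 213) + 48514 = -2 + 48514 = 48512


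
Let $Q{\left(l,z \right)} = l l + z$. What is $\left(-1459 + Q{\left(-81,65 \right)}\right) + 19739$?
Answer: $24906$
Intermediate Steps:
$Q{\left(l,z \right)} = z + l^{2}$ ($Q{\left(l,z \right)} = l^{2} + z = z + l^{2}$)
$\left(-1459 + Q{\left(-81,65 \right)}\right) + 19739 = \left(-1459 + \left(65 + \left(-81\right)^{2}\right)\right) + 19739 = \left(-1459 + \left(65 + 6561\right)\right) + 19739 = \left(-1459 + 6626\right) + 19739 = 5167 + 19739 = 24906$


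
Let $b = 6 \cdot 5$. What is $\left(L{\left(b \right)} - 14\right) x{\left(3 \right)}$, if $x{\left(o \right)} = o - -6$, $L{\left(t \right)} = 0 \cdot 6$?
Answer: $-126$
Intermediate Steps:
$b = 30$
$L{\left(t \right)} = 0$
$x{\left(o \right)} = 6 + o$ ($x{\left(o \right)} = o + 6 = 6 + o$)
$\left(L{\left(b \right)} - 14\right) x{\left(3 \right)} = \left(0 - 14\right) \left(6 + 3\right) = \left(-14\right) 9 = -126$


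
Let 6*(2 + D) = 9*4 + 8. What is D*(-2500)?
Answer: -40000/3 ≈ -13333.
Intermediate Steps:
D = 16/3 (D = -2 + (9*4 + 8)/6 = -2 + (36 + 8)/6 = -2 + (⅙)*44 = -2 + 22/3 = 16/3 ≈ 5.3333)
D*(-2500) = (16/3)*(-2500) = -40000/3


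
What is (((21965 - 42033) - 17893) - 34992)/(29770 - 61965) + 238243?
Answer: 7670306338/32195 ≈ 2.3825e+5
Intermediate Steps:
(((21965 - 42033) - 17893) - 34992)/(29770 - 61965) + 238243 = ((-20068 - 17893) - 34992)/(-32195) + 238243 = (-37961 - 34992)*(-1/32195) + 238243 = -72953*(-1/32195) + 238243 = 72953/32195 + 238243 = 7670306338/32195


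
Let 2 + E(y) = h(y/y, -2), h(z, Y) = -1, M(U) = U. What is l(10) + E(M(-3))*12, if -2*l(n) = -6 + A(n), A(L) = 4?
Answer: -35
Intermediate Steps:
E(y) = -3 (E(y) = -2 - 1 = -3)
l(n) = 1 (l(n) = -(-6 + 4)/2 = -1/2*(-2) = 1)
l(10) + E(M(-3))*12 = 1 - 3*12 = 1 - 36 = -35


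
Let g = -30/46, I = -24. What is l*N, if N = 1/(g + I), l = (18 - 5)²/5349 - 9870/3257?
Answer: 1201616531/9878099931 ≈ 0.12164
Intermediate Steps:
g = -15/23 (g = -30*1/46 = -15/23 ≈ -0.65217)
l = -52244197/17421693 (l = 13²*(1/5349) - 9870*1/3257 = 169*(1/5349) - 9870/3257 = 169/5349 - 9870/3257 = -52244197/17421693 ≈ -2.9988)
N = -23/567 (N = 1/(-15/23 - 24) = 1/(-567/23) = -23/567 ≈ -0.040564)
l*N = -52244197/17421693*(-23/567) = 1201616531/9878099931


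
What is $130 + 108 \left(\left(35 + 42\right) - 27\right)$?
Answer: $5530$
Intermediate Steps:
$130 + 108 \left(\left(35 + 42\right) - 27\right) = 130 + 108 \left(77 - 27\right) = 130 + 108 \cdot 50 = 130 + 5400 = 5530$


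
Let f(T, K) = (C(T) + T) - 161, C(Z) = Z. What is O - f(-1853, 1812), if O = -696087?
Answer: -692220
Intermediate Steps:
f(T, K) = -161 + 2*T (f(T, K) = (T + T) - 161 = 2*T - 161 = -161 + 2*T)
O - f(-1853, 1812) = -696087 - (-161 + 2*(-1853)) = -696087 - (-161 - 3706) = -696087 - 1*(-3867) = -696087 + 3867 = -692220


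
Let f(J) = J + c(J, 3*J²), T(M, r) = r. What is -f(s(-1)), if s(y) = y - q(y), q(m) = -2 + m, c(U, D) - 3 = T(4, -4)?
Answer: -1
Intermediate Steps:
c(U, D) = -1 (c(U, D) = 3 - 4 = -1)
s(y) = 2 (s(y) = y - (-2 + y) = y + (2 - y) = 2)
f(J) = -1 + J (f(J) = J - 1 = -1 + J)
-f(s(-1)) = -(-1 + 2) = -1*1 = -1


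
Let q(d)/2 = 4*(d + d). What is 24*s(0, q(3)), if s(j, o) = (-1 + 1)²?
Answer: 0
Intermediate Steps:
q(d) = 16*d (q(d) = 2*(4*(d + d)) = 2*(4*(2*d)) = 2*(8*d) = 16*d)
s(j, o) = 0 (s(j, o) = 0² = 0)
24*s(0, q(3)) = 24*0 = 0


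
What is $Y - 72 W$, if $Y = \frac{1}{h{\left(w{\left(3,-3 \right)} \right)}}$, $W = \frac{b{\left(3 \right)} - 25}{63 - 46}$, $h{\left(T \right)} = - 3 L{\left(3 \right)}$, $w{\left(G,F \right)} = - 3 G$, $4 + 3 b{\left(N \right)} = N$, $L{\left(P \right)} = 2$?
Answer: $\frac{10927}{102} \approx 107.13$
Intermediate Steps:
$b{\left(N \right)} = - \frac{4}{3} + \frac{N}{3}$
$h{\left(T \right)} = -6$ ($h{\left(T \right)} = \left(-3\right) 2 = -6$)
$W = - \frac{76}{51}$ ($W = \frac{\left(- \frac{4}{3} + \frac{1}{3} \cdot 3\right) - 25}{63 - 46} = \frac{\left(- \frac{4}{3} + 1\right) - 25}{17} = \left(- \frac{1}{3} - 25\right) \frac{1}{17} = \left(- \frac{76}{3}\right) \frac{1}{17} = - \frac{76}{51} \approx -1.4902$)
$Y = - \frac{1}{6}$ ($Y = \frac{1}{-6} = - \frac{1}{6} \approx -0.16667$)
$Y - 72 W = - \frac{1}{6} - - \frac{1824}{17} = - \frac{1}{6} + \frac{1824}{17} = \frac{10927}{102}$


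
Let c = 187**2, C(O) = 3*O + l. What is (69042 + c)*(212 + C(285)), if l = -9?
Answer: 110043638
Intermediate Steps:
C(O) = -9 + 3*O (C(O) = 3*O - 9 = -9 + 3*O)
c = 34969
(69042 + c)*(212 + C(285)) = (69042 + 34969)*(212 + (-9 + 3*285)) = 104011*(212 + (-9 + 855)) = 104011*(212 + 846) = 104011*1058 = 110043638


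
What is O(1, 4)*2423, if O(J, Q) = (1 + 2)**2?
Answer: 21807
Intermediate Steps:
O(J, Q) = 9 (O(J, Q) = 3**2 = 9)
O(1, 4)*2423 = 9*2423 = 21807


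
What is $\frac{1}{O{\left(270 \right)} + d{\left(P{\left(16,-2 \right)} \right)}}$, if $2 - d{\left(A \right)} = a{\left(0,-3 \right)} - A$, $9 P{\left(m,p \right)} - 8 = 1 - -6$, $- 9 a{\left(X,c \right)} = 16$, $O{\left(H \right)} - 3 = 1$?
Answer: $\frac{9}{85} \approx 0.10588$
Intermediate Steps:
$O{\left(H \right)} = 4$ ($O{\left(H \right)} = 3 + 1 = 4$)
$a{\left(X,c \right)} = - \frac{16}{9}$ ($a{\left(X,c \right)} = \left(- \frac{1}{9}\right) 16 = - \frac{16}{9}$)
$P{\left(m,p \right)} = \frac{5}{3}$ ($P{\left(m,p \right)} = \frac{8}{9} + \frac{1 - -6}{9} = \frac{8}{9} + \frac{1 + 6}{9} = \frac{8}{9} + \frac{1}{9} \cdot 7 = \frac{8}{9} + \frac{7}{9} = \frac{5}{3}$)
$d{\left(A \right)} = \frac{34}{9} + A$ ($d{\left(A \right)} = 2 - \left(- \frac{16}{9} - A\right) = 2 + \left(\frac{16}{9} + A\right) = \frac{34}{9} + A$)
$\frac{1}{O{\left(270 \right)} + d{\left(P{\left(16,-2 \right)} \right)}} = \frac{1}{4 + \left(\frac{34}{9} + \frac{5}{3}\right)} = \frac{1}{4 + \frac{49}{9}} = \frac{1}{\frac{85}{9}} = \frac{9}{85}$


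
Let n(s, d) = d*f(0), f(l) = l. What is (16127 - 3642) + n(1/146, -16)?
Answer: 12485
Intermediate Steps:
n(s, d) = 0 (n(s, d) = d*0 = 0)
(16127 - 3642) + n(1/146, -16) = (16127 - 3642) + 0 = 12485 + 0 = 12485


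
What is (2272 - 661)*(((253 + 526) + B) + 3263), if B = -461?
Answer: 5768991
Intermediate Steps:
(2272 - 661)*(((253 + 526) + B) + 3263) = (2272 - 661)*(((253 + 526) - 461) + 3263) = 1611*((779 - 461) + 3263) = 1611*(318 + 3263) = 1611*3581 = 5768991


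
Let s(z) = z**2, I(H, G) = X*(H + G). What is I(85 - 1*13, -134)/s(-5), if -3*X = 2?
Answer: 124/75 ≈ 1.6533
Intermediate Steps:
X = -2/3 (X = -1/3*2 = -2/3 ≈ -0.66667)
I(H, G) = -2*G/3 - 2*H/3 (I(H, G) = -2*(H + G)/3 = -2*(G + H)/3 = -2*G/3 - 2*H/3)
I(85 - 1*13, -134)/s(-5) = (-2/3*(-134) - 2*(85 - 1*13)/3)/((-5)**2) = (268/3 - 2*(85 - 13)/3)/25 = (268/3 - 2/3*72)*(1/25) = (268/3 - 48)*(1/25) = (124/3)*(1/25) = 124/75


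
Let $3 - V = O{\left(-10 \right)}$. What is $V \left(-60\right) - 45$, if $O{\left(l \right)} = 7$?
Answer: $195$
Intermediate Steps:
$V = -4$ ($V = 3 - 7 = -4$)
$V \left(-60\right) - 45 = \left(-4\right) \left(-60\right) - 45 = 240 - 45 = 195$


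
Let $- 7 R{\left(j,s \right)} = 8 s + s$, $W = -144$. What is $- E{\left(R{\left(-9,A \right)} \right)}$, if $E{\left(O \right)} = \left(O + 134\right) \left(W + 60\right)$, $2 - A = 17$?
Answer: $12876$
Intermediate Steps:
$A = -15$ ($A = 2 - 17 = -15$)
$R{\left(j,s \right)} = - \frac{9 s}{7}$ ($R{\left(j,s \right)} = - \frac{8 s + s}{7} = - \frac{9 s}{7}$)
$E{\left(O \right)} = -11256 - 84 O$ ($E{\left(O \right)} = \left(O + 134\right) \left(-144 + 60\right) = \left(134 + O\right) \left(-84\right) = -11256 - 84 O$)
$- E{\left(R{\left(-9,A \right)} \right)} = - (-11256 - 84 \left(\left(- \frac{9}{7}\right) \left(-15\right)\right)) = - (-11256 - 1620) = \left(-1\right) \left(-12876\right) = 12876$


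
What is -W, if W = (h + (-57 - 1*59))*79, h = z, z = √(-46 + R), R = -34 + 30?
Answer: 9164 - 395*I*√2 ≈ 9164.0 - 558.61*I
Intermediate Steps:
R = -4
z = 5*I*√2 (z = √(-46 - 4) = √(-50) = 5*I*√2 ≈ 7.0711*I)
h = 5*I*√2 ≈ 7.0711*I
W = -9164 + 395*I*√2 (W = (5*I*√2 + (-57 - 1*59))*79 = (5*I*√2 + (-57 - 59))*79 = (5*I*√2 - 116)*79 = (-116 + 5*I*√2)*79 = -9164 + 395*I*√2 ≈ -9164.0 + 558.61*I)
-W = -(-9164 + 395*I*√2) = 9164 - 395*I*√2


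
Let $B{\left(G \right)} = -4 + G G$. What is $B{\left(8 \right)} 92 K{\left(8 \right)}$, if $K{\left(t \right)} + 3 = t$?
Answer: $27600$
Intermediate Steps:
$B{\left(G \right)} = -4 + G^{2}$
$K{\left(t \right)} = -3 + t$
$B{\left(8 \right)} 92 K{\left(8 \right)} = \left(-4 + 8^{2}\right) 92 \left(-3 + 8\right) = \left(-4 + 64\right) 92 \cdot 5 = 60 \cdot 92 \cdot 5 = 5520 \cdot 5 = 27600$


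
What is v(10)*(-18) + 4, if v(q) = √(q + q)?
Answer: 4 - 36*√5 ≈ -76.498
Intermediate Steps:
v(q) = √2*√q (v(q) = √(2*q) = √2*√q)
v(10)*(-18) + 4 = (√2*√10)*(-18) + 4 = (2*√5)*(-18) + 4 = -36*√5 + 4 = 4 - 36*√5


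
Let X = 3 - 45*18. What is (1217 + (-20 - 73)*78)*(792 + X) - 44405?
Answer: 46150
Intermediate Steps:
X = -807 (X = 3 - 810 = -807)
(1217 + (-20 - 73)*78)*(792 + X) - 44405 = (1217 + (-20 - 73)*78)*(792 - 807) - 44405 = (1217 - 93*78)*(-15) - 44405 = (1217 - 7254)*(-15) - 44405 = -6037*(-15) - 44405 = 90555 - 44405 = 46150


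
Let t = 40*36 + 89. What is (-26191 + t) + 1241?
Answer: -23421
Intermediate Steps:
t = 1529 (t = 1440 + 89 = 1529)
(-26191 + t) + 1241 = (-26191 + 1529) + 1241 = -24662 + 1241 = -23421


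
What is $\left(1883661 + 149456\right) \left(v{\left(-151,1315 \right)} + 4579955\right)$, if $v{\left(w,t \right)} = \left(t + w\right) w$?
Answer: $8954235593347$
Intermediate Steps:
$v{\left(w,t \right)} = w \left(t + w\right)$
$\left(1883661 + 149456\right) \left(v{\left(-151,1315 \right)} + 4579955\right) = \left(1883661 + 149456\right) \left(- 151 \left(1315 - 151\right) + 4579955\right) = 2033117 \left(\left(-151\right) 1164 + 4579955\right) = 2033117 \left(-175764 + 4579955\right) = 2033117 \cdot 4404191 = 8954235593347$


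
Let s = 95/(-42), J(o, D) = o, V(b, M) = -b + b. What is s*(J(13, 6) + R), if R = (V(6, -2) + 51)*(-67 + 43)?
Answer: 16435/6 ≈ 2739.2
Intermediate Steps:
V(b, M) = 0
s = -95/42 (s = 95*(-1/42) = -95/42 ≈ -2.2619)
R = -1224 (R = (0 + 51)*(-67 + 43) = 51*(-24) = -1224)
s*(J(13, 6) + R) = -95*(13 - 1224)/42 = -95/42*(-1211) = 16435/6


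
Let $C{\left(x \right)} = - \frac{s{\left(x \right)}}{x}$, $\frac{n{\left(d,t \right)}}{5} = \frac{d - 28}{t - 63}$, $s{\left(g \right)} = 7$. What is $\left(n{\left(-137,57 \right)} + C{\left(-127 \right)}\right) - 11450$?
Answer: $- \frac{2873361}{254} \approx -11312.0$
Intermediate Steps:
$n{\left(d,t \right)} = \frac{5 \left(-28 + d\right)}{-63 + t}$ ($n{\left(d,t \right)} = 5 \frac{d - 28}{t - 63} = 5 \frac{-28 + d}{-63 + t} = \frac{5 \left(-28 + d\right)}{-63 + t}$)
$C{\left(x \right)} = - \frac{7}{x}$
$\left(n{\left(-137,57 \right)} + C{\left(-127 \right)}\right) - 11450 = \left(\frac{5 \left(-28 - 137\right)}{-63 + 57} - \frac{7}{-127}\right) - 11450 = \left(5 \frac{1}{-6} \left(-165\right) - - \frac{7}{127}\right) - 11450 = \left(5 \left(- \frac{1}{6}\right) \left(-165\right) + \frac{7}{127}\right) - 11450 = \left(\frac{275}{2} + \frac{7}{127}\right) - 11450 = \frac{34939}{254} - 11450 = - \frac{2873361}{254}$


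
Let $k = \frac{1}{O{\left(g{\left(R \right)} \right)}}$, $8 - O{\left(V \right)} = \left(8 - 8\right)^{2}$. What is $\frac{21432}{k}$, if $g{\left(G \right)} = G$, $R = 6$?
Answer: $171456$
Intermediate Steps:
$O{\left(V \right)} = 8$ ($O{\left(V \right)} = 8 - \left(8 - 8\right)^{2} = 8 - 0^{2} = 8 - 0 = 8 + 0 = 8$)
$k = \frac{1}{8} \approx 0.125$
$\frac{21432}{k} = 21432 \frac{1}{\frac{1}{8}} = 21432 \cdot 8 = 171456$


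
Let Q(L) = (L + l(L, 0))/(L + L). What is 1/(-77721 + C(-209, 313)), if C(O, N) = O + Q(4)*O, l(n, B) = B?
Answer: -2/156069 ≈ -1.2815e-5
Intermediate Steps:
Q(L) = 1/2 (Q(L) = (L + 0)/(L + L) = L/((2*L)) = L*(1/(2*L)) = 1/2)
C(O, N) = 3*O/2 (C(O, N) = O + O/2 = 3*O/2)
1/(-77721 + C(-209, 313)) = 1/(-77721 + (3/2)*(-209)) = 1/(-77721 - 627/2) = 1/(-156069/2) = -2/156069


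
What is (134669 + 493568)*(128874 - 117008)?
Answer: 7454660242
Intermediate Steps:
(134669 + 493568)*(128874 - 117008) = 628237*11866 = 7454660242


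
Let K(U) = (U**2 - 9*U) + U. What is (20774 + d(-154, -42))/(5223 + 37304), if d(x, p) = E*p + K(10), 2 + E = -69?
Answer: 23776/42527 ≈ 0.55908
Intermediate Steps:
E = -71 (E = -2 - 69 = -71)
K(U) = U**2 - 8*U
d(x, p) = 20 - 71*p (d(x, p) = -71*p + 10*(-8 + 10) = -71*p + 10*2 = -71*p + 20 = 20 - 71*p)
(20774 + d(-154, -42))/(5223 + 37304) = (20774 + (20 - 71*(-42)))/(5223 + 37304) = (20774 + (20 + 2982))/42527 = (20774 + 3002)*(1/42527) = 23776*(1/42527) = 23776/42527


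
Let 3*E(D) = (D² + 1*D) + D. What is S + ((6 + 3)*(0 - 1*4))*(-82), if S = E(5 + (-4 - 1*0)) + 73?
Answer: 3026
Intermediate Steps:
E(D) = D²/3 + 2*D/3 (E(D) = ((D² + 1*D) + D)/3 = ((D² + D) + D)/3 = ((D + D²) + D)/3 = (D² + 2*D)/3 = D²/3 + 2*D/3)
S = 74 (S = (5 + (-4 - 1*0))*(2 + (5 + (-4 - 1*0)))/3 + 73 = (5 + (-4 + 0))*(2 + (5 + (-4 + 0)))/3 + 73 = (5 - 4)*(2 + (5 - 4))/3 + 73 = (⅓)*1*(2 + 1) + 73 = (⅓)*1*3 + 73 = 1 + 73 = 74)
S + ((6 + 3)*(0 - 1*4))*(-82) = 74 + ((6 + 3)*(0 - 1*4))*(-82) = 74 + (9*(0 - 4))*(-82) = 74 + (9*(-4))*(-82) = 74 - 36*(-82) = 74 + 2952 = 3026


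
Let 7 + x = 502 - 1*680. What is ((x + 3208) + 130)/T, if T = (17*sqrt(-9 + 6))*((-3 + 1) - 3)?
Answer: 1051*I*sqrt(3)/85 ≈ 21.416*I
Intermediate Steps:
x = -185 (x = -7 + (502 - 1*680) = -7 + (502 - 680) = -7 - 178 = -185)
T = -85*I*sqrt(3) (T = (17*sqrt(-3))*(-2 - 3) = (17*(I*sqrt(3)))*(-5) = (17*I*sqrt(3))*(-5) = -85*I*sqrt(3) ≈ -147.22*I)
((x + 3208) + 130)/T = ((-185 + 3208) + 130)/((-85*I*sqrt(3))) = (3023 + 130)*(I*sqrt(3)/255) = 3153*(I*sqrt(3)/255) = 1051*I*sqrt(3)/85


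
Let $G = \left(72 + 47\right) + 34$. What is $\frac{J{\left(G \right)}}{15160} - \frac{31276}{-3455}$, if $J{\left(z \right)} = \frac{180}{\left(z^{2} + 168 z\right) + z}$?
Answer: $\frac{129773260047}{14335803860} \approx 9.0524$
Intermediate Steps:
$G = 153$ ($G = 119 + 34 = 153$)
$J{\left(z \right)} = \frac{180}{z^{2} + 169 z}$
$\frac{J{\left(G \right)}}{15160} - \frac{31276}{-3455} = \frac{180 \cdot \frac{1}{153} \frac{1}{169 + 153}}{15160} - \frac{31276}{-3455} = 180 \cdot \frac{1}{153} \cdot \frac{1}{322} \cdot \frac{1}{15160} - - \frac{31276}{3455} = 180 \cdot \frac{1}{153} \cdot \frac{1}{322} \cdot \frac{1}{15160} + \frac{31276}{3455} = \frac{10}{2737} \cdot \frac{1}{15160} + \frac{31276}{3455} = \frac{1}{4149292} + \frac{31276}{3455} = \frac{129773260047}{14335803860}$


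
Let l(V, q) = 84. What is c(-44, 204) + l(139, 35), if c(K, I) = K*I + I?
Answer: -8688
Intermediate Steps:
c(K, I) = I + I*K (c(K, I) = I*K + I = I + I*K)
c(-44, 204) + l(139, 35) = 204*(1 - 44) + 84 = 204*(-43) + 84 = -8772 + 84 = -8688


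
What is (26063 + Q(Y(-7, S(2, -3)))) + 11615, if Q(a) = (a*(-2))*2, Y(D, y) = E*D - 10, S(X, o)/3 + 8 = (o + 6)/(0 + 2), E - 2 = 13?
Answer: 38138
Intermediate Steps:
E = 15 (E = 2 + 13 = 15)
S(X, o) = -15 + 3*o/2 (S(X, o) = -24 + 3*((o + 6)/(0 + 2)) = -24 + 3*((6 + o)/2) = -24 + 3*((6 + o)*(½)) = -24 + 3*(3 + o/2) = -24 + (9 + 3*o/2) = -15 + 3*o/2)
Y(D, y) = -10 + 15*D (Y(D, y) = 15*D - 10 = -10 + 15*D)
Q(a) = -4*a (Q(a) = -2*a*2 = -4*a)
(26063 + Q(Y(-7, S(2, -3)))) + 11615 = (26063 - 4*(-10 + 15*(-7))) + 11615 = (26063 - 4*(-10 - 105)) + 11615 = (26063 - 4*(-115)) + 11615 = (26063 + 460) + 11615 = 26523 + 11615 = 38138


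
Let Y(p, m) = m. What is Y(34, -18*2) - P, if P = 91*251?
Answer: -22877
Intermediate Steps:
P = 22841
Y(34, -18*2) - P = -18*2 - 1*22841 = -36 - 22841 = -22877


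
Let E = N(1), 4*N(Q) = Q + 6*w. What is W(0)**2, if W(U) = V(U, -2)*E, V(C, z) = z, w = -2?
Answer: 121/4 ≈ 30.250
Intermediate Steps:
N(Q) = -3 + Q/4 (N(Q) = (Q + 6*(-2))/4 = (Q - 12)/4 = (-12 + Q)/4 = -3 + Q/4)
E = -11/4 (E = -3 + (1/4)*1 = -3 + 1/4 = -11/4 ≈ -2.7500)
W(U) = 11/2 (W(U) = -2*(-11/4) = 11/2)
W(0)**2 = (11/2)**2 = 121/4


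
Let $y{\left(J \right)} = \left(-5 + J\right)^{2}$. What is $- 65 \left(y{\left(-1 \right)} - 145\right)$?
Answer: $7085$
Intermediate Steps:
$- 65 \left(y{\left(-1 \right)} - 145\right) = - 65 \left(\left(-5 - 1\right)^{2} - 145\right) = - 65 \left(\left(-6\right)^{2} - 145\right) = - 65 \left(36 - 145\right) = \left(-65\right) \left(-109\right) = 7085$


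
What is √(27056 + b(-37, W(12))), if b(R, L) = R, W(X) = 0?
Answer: √27019 ≈ 164.37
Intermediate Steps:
√(27056 + b(-37, W(12))) = √(27056 - 37) = √27019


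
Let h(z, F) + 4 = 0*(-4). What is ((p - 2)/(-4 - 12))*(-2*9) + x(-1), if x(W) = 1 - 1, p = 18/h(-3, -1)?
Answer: -117/16 ≈ -7.3125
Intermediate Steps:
h(z, F) = -4 (h(z, F) = -4 + 0*(-4) = -4 + 0 = -4)
p = -9/2 (p = 18/(-4) = 18*(-¼) = -9/2 ≈ -4.5000)
x(W) = 0
((p - 2)/(-4 - 12))*(-2*9) + x(-1) = ((-9/2 - 2)/(-4 - 12))*(-2*9) + 0 = -13/2/(-16)*(-18) + 0 = -13/2*(-1/16)*(-18) + 0 = (13/32)*(-18) + 0 = -117/16 + 0 = -117/16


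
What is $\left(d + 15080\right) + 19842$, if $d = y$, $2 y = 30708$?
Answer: $50276$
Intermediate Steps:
$y = 15354$ ($y = \frac{1}{2} \cdot 30708 = 15354$)
$d = 15354$
$\left(d + 15080\right) + 19842 = \left(15354 + 15080\right) + 19842 = 30434 + 19842 = 50276$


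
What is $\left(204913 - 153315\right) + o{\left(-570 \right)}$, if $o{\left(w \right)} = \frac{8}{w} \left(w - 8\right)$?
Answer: $\frac{14707742}{285} \approx 51606.0$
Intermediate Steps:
$o{\left(w \right)} = \frac{8 \left(-8 + w\right)}{w}$ ($o{\left(w \right)} = \frac{8}{w} \left(-8 + w\right) = \frac{8 \left(-8 + w\right)}{w}$)
$\left(204913 - 153315\right) + o{\left(-570 \right)} = \left(204913 - 153315\right) + \left(8 - \frac{64}{-570}\right) = 51598 + \left(8 - - \frac{32}{285}\right) = 51598 + \left(8 + \frac{32}{285}\right) = 51598 + \frac{2312}{285} = \frac{14707742}{285}$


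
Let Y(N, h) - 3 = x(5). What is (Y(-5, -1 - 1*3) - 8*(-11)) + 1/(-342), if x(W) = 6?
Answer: 33173/342 ≈ 96.997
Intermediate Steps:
Y(N, h) = 9 (Y(N, h) = 3 + 6 = 9)
(Y(-5, -1 - 1*3) - 8*(-11)) + 1/(-342) = (9 - 8*(-11)) + 1/(-342) = (9 + 88) - 1/342 = 97 - 1/342 = 33173/342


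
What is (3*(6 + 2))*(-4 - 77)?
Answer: -1944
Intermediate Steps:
(3*(6 + 2))*(-4 - 77) = (3*8)*(-81) = 24*(-81) = -1944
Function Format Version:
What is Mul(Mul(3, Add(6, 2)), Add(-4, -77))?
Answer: -1944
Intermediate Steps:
Mul(Mul(3, Add(6, 2)), Add(-4, -77)) = Mul(Mul(3, 8), -81) = Mul(24, -81) = -1944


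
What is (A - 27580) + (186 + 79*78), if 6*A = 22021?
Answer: -105371/6 ≈ -17562.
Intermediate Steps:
A = 22021/6 (A = (⅙)*22021 = 22021/6 ≈ 3670.2)
(A - 27580) + (186 + 79*78) = (22021/6 - 27580) + (186 + 79*78) = -143459/6 + (186 + 6162) = -143459/6 + 6348 = -105371/6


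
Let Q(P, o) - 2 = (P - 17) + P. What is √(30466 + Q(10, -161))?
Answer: √30471 ≈ 174.56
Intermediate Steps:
Q(P, o) = -15 + 2*P (Q(P, o) = 2 + ((P - 17) + P) = 2 + ((-17 + P) + P) = 2 + (-17 + 2*P) = -15 + 2*P)
√(30466 + Q(10, -161)) = √(30466 + (-15 + 2*10)) = √(30466 + (-15 + 20)) = √(30466 + 5) = √30471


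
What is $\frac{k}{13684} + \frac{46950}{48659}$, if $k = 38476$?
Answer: $\frac{628666871}{166462439} \approx 3.7766$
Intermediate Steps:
$\frac{k}{13684} + \frac{46950}{48659} = \frac{38476}{13684} + \frac{46950}{48659} = 38476 \cdot \frac{1}{13684} + 46950 \cdot \frac{1}{48659} = \frac{9619}{3421} + \frac{46950}{48659} = \frac{628666871}{166462439}$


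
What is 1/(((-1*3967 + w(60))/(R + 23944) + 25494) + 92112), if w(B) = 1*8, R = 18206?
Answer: 42150/4957088941 ≈ 8.5030e-6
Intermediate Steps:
w(B) = 8
1/(((-1*3967 + w(60))/(R + 23944) + 25494) + 92112) = 1/(((-1*3967 + 8)/(18206 + 23944) + 25494) + 92112) = 1/(((-3967 + 8)/42150 + 25494) + 92112) = 1/((-3959*1/42150 + 25494) + 92112) = 1/((-3959/42150 + 25494) + 92112) = 1/(1074568141/42150 + 92112) = 1/(4957088941/42150) = 42150/4957088941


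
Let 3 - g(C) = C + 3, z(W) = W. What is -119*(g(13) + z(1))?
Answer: 1428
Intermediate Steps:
g(C) = -C (g(C) = 3 - (C + 3) = 3 - (3 + C) = 3 + (-3 - C) = -C)
-119*(g(13) + z(1)) = -119*(-1*13 + 1) = -119*(-13 + 1) = -119*(-12) = 1428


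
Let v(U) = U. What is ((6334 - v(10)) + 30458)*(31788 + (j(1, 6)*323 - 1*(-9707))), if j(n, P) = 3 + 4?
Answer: 1609433192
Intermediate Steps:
j(n, P) = 7
((6334 - v(10)) + 30458)*(31788 + (j(1, 6)*323 - 1*(-9707))) = ((6334 - 1*10) + 30458)*(31788 + (7*323 - 1*(-9707))) = ((6334 - 10) + 30458)*(31788 + (2261 + 9707)) = (6324 + 30458)*(31788 + 11968) = 36782*43756 = 1609433192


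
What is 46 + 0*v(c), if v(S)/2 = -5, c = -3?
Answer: 46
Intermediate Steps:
v(S) = -10 (v(S) = 2*(-5) = -10)
46 + 0*v(c) = 46 + 0*(-10) = 46 + 0 = 46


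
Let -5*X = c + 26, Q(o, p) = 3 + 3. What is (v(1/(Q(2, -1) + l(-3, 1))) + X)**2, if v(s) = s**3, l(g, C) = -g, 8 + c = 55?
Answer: 2831516944/13286025 ≈ 213.12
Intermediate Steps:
c = 47 (c = -8 + 55 = 47)
Q(o, p) = 6
X = -73/5 (X = -(47 + 26)/5 = -1/5*73 = -73/5 ≈ -14.600)
(v(1/(Q(2, -1) + l(-3, 1))) + X)**2 = ((1/(6 - 1*(-3)))**3 - 73/5)**2 = ((1/(6 + 3))**3 - 73/5)**2 = ((1/9)**3 - 73/5)**2 = (1/729 - 73/5)**2 = (-53212/3645)**2 = 2831516944/13286025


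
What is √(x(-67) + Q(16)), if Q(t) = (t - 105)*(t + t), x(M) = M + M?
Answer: I*√2982 ≈ 54.608*I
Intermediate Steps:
x(M) = 2*M
Q(t) = 2*t*(-105 + t) (Q(t) = (-105 + t)*(2*t) = 2*t*(-105 + t))
√(x(-67) + Q(16)) = √(2*(-67) + 2*16*(-105 + 16)) = √(-134 + 2*16*(-89)) = √(-134 - 2848) = √(-2982) = I*√2982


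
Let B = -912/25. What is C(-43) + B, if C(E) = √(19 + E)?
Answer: -912/25 + 2*I*√6 ≈ -36.48 + 4.899*I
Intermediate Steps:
B = -912/25 (B = -912*1/25 = -912/25 ≈ -36.480)
C(-43) + B = √(19 - 43) - 912/25 = √(-24) - 912/25 = 2*I*√6 - 912/25 = -912/25 + 2*I*√6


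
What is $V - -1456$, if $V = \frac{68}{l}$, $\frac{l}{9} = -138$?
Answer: $\frac{904142}{621} \approx 1455.9$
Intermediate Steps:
$l = -1242$ ($l = 9 \left(-138\right) = -1242$)
$V = - \frac{34}{621}$ ($V = \frac{68}{-1242} = 68 \left(- \frac{1}{1242}\right) = - \frac{34}{621} \approx -0.05475$)
$V - -1456 = - \frac{34}{621} - -1456 = - \frac{34}{621} + 1456 = \frac{904142}{621}$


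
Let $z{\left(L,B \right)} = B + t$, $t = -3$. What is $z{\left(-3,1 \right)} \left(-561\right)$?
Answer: $1122$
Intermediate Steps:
$z{\left(L,B \right)} = -3 + B$ ($z{\left(L,B \right)} = B - 3 = -3 + B$)
$z{\left(-3,1 \right)} \left(-561\right) = \left(-3 + 1\right) \left(-561\right) = \left(-2\right) \left(-561\right) = 1122$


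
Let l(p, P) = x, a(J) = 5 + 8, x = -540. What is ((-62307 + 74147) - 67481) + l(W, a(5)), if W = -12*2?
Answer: -56181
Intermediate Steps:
a(J) = 13
W = -24
l(p, P) = -540
((-62307 + 74147) - 67481) + l(W, a(5)) = ((-62307 + 74147) - 67481) - 540 = (11840 - 67481) - 540 = -55641 - 540 = -56181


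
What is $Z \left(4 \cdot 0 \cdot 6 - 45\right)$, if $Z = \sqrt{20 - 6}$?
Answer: $- 45 \sqrt{14} \approx -168.37$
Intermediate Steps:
$Z = \sqrt{14} \approx 3.7417$
$Z \left(4 \cdot 0 \cdot 6 - 45\right) = \sqrt{14} \left(4 \cdot 0 \cdot 6 - 45\right) = \sqrt{14} \left(0 \cdot 6 - 45\right) = \sqrt{14} \left(0 - 45\right) = \sqrt{14} \left(-45\right) = - 45 \sqrt{14}$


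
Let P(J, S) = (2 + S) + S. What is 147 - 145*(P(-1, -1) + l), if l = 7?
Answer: -868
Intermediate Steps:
P(J, S) = 2 + 2*S
147 - 145*(P(-1, -1) + l) = 147 - 145*((2 + 2*(-1)) + 7) = 147 - 145*((2 - 2) + 7) = 147 - 145*(0 + 7) = 147 - 145*7 = 147 - 29*35 = 147 - 1015 = -868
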